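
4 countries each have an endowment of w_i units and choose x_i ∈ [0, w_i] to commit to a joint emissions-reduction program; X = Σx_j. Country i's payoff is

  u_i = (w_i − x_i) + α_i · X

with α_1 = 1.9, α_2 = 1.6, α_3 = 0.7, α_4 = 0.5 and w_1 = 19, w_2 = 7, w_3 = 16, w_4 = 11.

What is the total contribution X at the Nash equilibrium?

∂u_i/∂x_i = α_i − 1, so country i contributes w_i if α_i > 1, else 0.
α_i > 1 for i ∈ {1, 2}; NE contributions (19, 7, 0, 0), X = 26.

26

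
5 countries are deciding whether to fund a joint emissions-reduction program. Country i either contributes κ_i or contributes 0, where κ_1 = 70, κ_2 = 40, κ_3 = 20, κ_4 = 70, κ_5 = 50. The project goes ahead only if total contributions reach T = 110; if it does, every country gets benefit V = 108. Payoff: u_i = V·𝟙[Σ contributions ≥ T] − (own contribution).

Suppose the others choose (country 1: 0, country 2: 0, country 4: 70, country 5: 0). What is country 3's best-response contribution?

Others' total = 70. Even contributing 20 gives 90 < 110: no benefit either way.
Best response: 0.

0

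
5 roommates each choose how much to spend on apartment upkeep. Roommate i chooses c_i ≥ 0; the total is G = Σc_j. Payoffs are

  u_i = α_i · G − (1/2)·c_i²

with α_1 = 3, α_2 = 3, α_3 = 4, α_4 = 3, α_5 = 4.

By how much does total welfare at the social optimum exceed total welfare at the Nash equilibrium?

Roommate i's FOC: ∂u_i/∂c_i = α_i − c_i = 0, so c_i* = α_i.
NE contributions = (3, 3, 4, 3, 4); G = 17.
W^NE = (Σα)·G − ½Σα_i² = 17² − ½·59 = 259.5.
Planner sets c_i = Σα_j = 17 for every i, so G^SO = 5·17 = 85.
W^SO = (Σα)·G^SO − ½·5·(Σα)² = (5/2)·17² = 722.5.
Deadweight loss = W^SO − W^NE = 463.

463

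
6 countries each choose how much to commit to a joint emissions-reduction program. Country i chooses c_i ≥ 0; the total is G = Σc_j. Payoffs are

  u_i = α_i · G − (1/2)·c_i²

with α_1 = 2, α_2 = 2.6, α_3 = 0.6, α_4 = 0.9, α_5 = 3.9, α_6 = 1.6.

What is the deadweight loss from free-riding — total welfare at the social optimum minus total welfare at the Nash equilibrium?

Country i's FOC: ∂u_i/∂c_i = α_i − c_i = 0, so c_i* = α_i.
NE contributions = (2, 2.6, 0.6, 0.9, 3.9, 1.6); G = 11.6.
W^NE = (Σα)·G − ½Σα_i² = 11.6² − ½·29.7 = 119.71.
Planner sets c_i = Σα_j = 11.6 for every i, so G^SO = 6·11.6 = 69.6.
W^SO = (Σα)·G^SO − ½·6·(Σα)² = (6/2)·11.6² = 403.68.
Deadweight loss = W^SO − W^NE = 283.97.

283.97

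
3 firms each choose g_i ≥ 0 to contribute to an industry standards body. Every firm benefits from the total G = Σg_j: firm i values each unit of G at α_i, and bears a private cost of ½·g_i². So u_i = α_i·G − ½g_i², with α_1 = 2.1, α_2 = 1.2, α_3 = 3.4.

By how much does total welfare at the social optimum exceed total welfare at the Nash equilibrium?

Firm i's FOC: ∂u_i/∂g_i = α_i − g_i = 0, so g_i* = α_i.
NE contributions = (2.1, 1.2, 3.4); G = 6.7.
W^NE = (Σα)·G − ½Σα_i² = 6.7² − ½·17.41 = 36.185.
Planner sets g_i = Σα_j = 6.7 for every i, so G^SO = 3·6.7 = 20.1.
W^SO = (Σα)·G^SO − ½·3·(Σα)² = (3/2)·6.7² = 67.335.
Deadweight loss = W^SO − W^NE = 31.15.

31.15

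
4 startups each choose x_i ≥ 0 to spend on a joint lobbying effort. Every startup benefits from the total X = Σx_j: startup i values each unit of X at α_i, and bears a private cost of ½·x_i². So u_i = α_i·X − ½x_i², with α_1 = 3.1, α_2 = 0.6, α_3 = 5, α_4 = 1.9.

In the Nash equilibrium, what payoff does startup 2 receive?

6.18

Startup i's FOC: ∂u_i/∂x_i = α_i − x_i = 0, so x_i* = α_i.
NE contributions = (3.1, 0.6, 5, 1.9); X = 10.6.
u_2 = α_2·X − ½·(x_2)² = 0.6·10.6 − ½·0.6² = 6.18.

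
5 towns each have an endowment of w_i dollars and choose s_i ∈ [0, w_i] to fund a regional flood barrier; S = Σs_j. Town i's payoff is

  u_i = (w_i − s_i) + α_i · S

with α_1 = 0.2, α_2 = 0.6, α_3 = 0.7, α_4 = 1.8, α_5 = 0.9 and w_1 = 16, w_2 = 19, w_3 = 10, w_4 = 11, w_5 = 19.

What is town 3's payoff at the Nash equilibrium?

∂u_i/∂s_i = α_i − 1, so town i contributes w_i if α_i > 1, else 0.
α_i > 1 for i ∈ {4}; NE contributions (0, 0, 0, 11, 0), S = 11.
u_3 = (10 − 0) + 0.7·11 = 17.7.

17.7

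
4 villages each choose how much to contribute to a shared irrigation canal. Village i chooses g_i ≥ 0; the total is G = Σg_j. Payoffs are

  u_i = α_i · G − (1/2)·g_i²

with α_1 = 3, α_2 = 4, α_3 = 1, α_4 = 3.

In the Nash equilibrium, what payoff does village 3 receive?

10.5

Village i's FOC: ∂u_i/∂g_i = α_i − g_i = 0, so g_i* = α_i.
NE contributions = (3, 4, 1, 3); G = 11.
u_3 = α_3·G − ½·(g_3)² = 1·11 − ½·1² = 10.5.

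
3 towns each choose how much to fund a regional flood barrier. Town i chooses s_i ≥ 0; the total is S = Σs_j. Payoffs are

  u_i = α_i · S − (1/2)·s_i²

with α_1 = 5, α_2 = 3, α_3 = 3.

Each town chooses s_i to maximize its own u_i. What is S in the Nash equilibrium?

Town i's FOC: ∂u_i/∂s_i = α_i − s_i = 0, so s_i* = α_i.
NE contributions = (5, 3, 3); S = 11.

11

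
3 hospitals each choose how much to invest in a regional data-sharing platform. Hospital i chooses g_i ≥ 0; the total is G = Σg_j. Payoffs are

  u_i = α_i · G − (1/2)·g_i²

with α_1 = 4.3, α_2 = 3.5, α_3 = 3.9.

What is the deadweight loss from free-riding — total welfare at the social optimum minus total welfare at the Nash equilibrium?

91.42

Hospital i's FOC: ∂u_i/∂g_i = α_i − g_i = 0, so g_i* = α_i.
NE contributions = (4.3, 3.5, 3.9); G = 11.7.
W^NE = (Σα)·G − ½Σα_i² = 11.7² − ½·45.95 = 113.915.
Planner sets g_i = Σα_j = 11.7 for every i, so G^SO = 3·11.7 = 35.1.
W^SO = (Σα)·G^SO − ½·3·(Σα)² = (3/2)·11.7² = 205.335.
Deadweight loss = W^SO − W^NE = 91.42.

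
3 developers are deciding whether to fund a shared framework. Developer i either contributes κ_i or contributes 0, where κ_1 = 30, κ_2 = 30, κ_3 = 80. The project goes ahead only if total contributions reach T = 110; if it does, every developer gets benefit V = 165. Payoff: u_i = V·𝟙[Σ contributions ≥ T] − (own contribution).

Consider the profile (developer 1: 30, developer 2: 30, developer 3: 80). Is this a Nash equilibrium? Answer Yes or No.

No

Total = 140 ≥ 110: provided.
Developer 1 (pledges 30, payoff 135): dropping to 0 → total 110, payoff 165. Profitable deviation.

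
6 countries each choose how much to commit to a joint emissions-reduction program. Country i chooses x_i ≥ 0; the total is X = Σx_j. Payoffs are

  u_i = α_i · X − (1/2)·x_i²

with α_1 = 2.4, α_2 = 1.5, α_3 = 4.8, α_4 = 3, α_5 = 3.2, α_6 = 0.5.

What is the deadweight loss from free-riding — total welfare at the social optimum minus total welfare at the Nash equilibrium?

Country i's FOC: ∂u_i/∂x_i = α_i − x_i = 0, so x_i* = α_i.
NE contributions = (2.4, 1.5, 4.8, 3, 3.2, 0.5); X = 15.4.
W^NE = (Σα)·X − ½Σα_i² = 15.4² − ½·50.54 = 211.89.
Planner sets x_i = Σα_j = 15.4 for every i, so X^SO = 6·15.4 = 92.4.
W^SO = (Σα)·X^SO − ½·6·(Σα)² = (6/2)·15.4² = 711.48.
Deadweight loss = W^SO − W^NE = 499.59.

499.59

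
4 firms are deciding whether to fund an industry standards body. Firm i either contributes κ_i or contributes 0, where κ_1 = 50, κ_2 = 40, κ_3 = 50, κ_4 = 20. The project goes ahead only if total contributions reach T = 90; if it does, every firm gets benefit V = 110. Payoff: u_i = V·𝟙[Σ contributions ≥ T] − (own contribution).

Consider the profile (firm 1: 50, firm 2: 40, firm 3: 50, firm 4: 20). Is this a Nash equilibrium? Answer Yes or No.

Total = 160 ≥ 90: provided.
Firm 1 (pledges 50, payoff 60): dropping to 0 → total 110, payoff 110. Profitable deviation.

No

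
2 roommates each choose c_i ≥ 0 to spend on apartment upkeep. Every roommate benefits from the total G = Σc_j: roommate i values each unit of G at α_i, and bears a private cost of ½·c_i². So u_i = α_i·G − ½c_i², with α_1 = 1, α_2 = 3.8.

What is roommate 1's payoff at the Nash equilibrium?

Roommate i's FOC: ∂u_i/∂c_i = α_i − c_i = 0, so c_i* = α_i.
NE contributions = (1, 3.8); G = 4.8.
u_1 = α_1·G − ½·(c_1)² = 1·4.8 − ½·1² = 4.3.

4.3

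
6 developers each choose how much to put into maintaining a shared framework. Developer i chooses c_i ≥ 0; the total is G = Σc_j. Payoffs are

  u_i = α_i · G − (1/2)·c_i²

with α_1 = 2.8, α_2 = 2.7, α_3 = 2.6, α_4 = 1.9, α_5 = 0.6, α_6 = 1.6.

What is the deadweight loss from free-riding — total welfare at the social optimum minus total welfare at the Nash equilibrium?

Developer i's FOC: ∂u_i/∂c_i = α_i − c_i = 0, so c_i* = α_i.
NE contributions = (2.8, 2.7, 2.6, 1.9, 0.6, 1.6); G = 12.2.
W^NE = (Σα)·G − ½Σα_i² = 12.2² − ½·28.42 = 134.63.
Planner sets c_i = Σα_j = 12.2 for every i, so G^SO = 6·12.2 = 73.2.
W^SO = (Σα)·G^SO − ½·6·(Σα)² = (6/2)·12.2² = 446.52.
Deadweight loss = W^SO − W^NE = 311.89.

311.89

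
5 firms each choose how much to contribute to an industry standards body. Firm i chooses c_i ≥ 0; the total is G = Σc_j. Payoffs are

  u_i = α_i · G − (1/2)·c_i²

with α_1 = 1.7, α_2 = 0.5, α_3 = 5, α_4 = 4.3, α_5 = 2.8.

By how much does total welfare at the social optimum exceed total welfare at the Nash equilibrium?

333.97

Firm i's FOC: ∂u_i/∂c_i = α_i − c_i = 0, so c_i* = α_i.
NE contributions = (1.7, 0.5, 5, 4.3, 2.8); G = 14.3.
W^NE = (Σα)·G − ½Σα_i² = 14.3² − ½·54.47 = 177.255.
Planner sets c_i = Σα_j = 14.3 for every i, so G^SO = 5·14.3 = 71.5.
W^SO = (Σα)·G^SO − ½·5·(Σα)² = (5/2)·14.3² = 511.225.
Deadweight loss = W^SO − W^NE = 333.97.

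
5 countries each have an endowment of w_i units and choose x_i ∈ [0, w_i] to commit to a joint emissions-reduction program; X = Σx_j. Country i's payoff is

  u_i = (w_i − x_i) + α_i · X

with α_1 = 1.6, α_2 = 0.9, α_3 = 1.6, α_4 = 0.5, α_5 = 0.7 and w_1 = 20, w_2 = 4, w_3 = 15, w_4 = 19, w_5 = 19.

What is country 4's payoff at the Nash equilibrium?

36.5

∂u_i/∂x_i = α_i − 1, so country i contributes w_i if α_i > 1, else 0.
α_i > 1 for i ∈ {1, 3}; NE contributions (20, 0, 15, 0, 0), X = 35.
u_4 = (19 − 0) + 0.5·35 = 36.5.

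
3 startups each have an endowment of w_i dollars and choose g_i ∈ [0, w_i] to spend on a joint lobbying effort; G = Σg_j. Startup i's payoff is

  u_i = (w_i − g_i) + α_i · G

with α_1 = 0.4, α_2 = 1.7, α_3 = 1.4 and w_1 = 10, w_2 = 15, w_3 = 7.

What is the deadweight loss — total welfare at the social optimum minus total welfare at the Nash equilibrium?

∂u_i/∂g_i = α_i − 1, so startup i contributes w_i if α_i > 1, else 0.
α_i > 1 for i ∈ {2, 3}; NE contributions (0, 15, 7), G = 22.
W^NE = Σw_i − G^NE + (Σα_i)·G^NE = 32 + 2.5·22 = 87.
Planner: ∂(Σu_j)/∂g_i = Σα_j − 1 = 2.5 > 0, so everyone contributes w_i; G^SO = 32, W^SO = 32 + 2.5·32 = 112.
Deadweight loss = 25.

25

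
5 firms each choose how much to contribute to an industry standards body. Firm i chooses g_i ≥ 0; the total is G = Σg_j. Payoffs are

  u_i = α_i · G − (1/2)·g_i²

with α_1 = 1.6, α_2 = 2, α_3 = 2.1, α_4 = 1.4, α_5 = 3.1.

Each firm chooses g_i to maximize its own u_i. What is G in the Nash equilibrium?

Firm i's FOC: ∂u_i/∂g_i = α_i − g_i = 0, so g_i* = α_i.
NE contributions = (1.6, 2, 2.1, 1.4, 3.1); G = 10.2.

10.2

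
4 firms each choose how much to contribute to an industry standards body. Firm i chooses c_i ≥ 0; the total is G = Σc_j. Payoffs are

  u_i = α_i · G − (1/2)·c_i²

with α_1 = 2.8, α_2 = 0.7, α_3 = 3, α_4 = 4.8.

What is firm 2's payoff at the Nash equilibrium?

Firm i's FOC: ∂u_i/∂c_i = α_i − c_i = 0, so c_i* = α_i.
NE contributions = (2.8, 0.7, 3, 4.8); G = 11.3.
u_2 = α_2·G − ½·(c_2)² = 0.7·11.3 − ½·0.7² = 7.665.

7.665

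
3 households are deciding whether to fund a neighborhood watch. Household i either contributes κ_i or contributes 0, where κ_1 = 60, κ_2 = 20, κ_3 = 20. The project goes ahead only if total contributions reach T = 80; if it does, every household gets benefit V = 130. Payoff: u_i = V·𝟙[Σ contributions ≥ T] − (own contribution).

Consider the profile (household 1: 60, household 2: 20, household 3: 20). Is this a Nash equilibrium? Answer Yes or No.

No

Total = 100 ≥ 80: provided.
Household 1 (pledges 60, payoff 70): dropping to 0 → total 40, payoff 0. No gain.
Household 2 (pledges 20, payoff 110): dropping to 0 → total 80, payoff 130. Profitable deviation.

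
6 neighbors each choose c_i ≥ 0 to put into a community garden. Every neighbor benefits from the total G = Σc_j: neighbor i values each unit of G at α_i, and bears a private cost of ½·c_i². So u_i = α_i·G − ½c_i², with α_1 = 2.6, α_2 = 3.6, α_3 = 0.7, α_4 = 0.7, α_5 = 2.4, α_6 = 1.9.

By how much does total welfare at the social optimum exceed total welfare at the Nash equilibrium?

Neighbor i's FOC: ∂u_i/∂c_i = α_i − c_i = 0, so c_i* = α_i.
NE contributions = (2.6, 3.6, 0.7, 0.7, 2.4, 1.9); G = 11.9.
W^NE = (Σα)·G − ½Σα_i² = 11.9² − ½·30.07 = 126.575.
Planner sets c_i = Σα_j = 11.9 for every i, so G^SO = 6·11.9 = 71.4.
W^SO = (Σα)·G^SO − ½·6·(Σα)² = (6/2)·11.9² = 424.83.
Deadweight loss = W^SO − W^NE = 298.255.

298.255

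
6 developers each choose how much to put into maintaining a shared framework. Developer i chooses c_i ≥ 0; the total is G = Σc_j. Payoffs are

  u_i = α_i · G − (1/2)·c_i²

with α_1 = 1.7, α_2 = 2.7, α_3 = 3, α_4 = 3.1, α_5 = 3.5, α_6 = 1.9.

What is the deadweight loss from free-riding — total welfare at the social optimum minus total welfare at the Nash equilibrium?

527.945

Developer i's FOC: ∂u_i/∂c_i = α_i − c_i = 0, so c_i* = α_i.
NE contributions = (1.7, 2.7, 3, 3.1, 3.5, 1.9); G = 15.9.
W^NE = (Σα)·G − ½Σα_i² = 15.9² − ½·44.65 = 230.485.
Planner sets c_i = Σα_j = 15.9 for every i, so G^SO = 6·15.9 = 95.4.
W^SO = (Σα)·G^SO − ½·6·(Σα)² = (6/2)·15.9² = 758.43.
Deadweight loss = W^SO − W^NE = 527.945.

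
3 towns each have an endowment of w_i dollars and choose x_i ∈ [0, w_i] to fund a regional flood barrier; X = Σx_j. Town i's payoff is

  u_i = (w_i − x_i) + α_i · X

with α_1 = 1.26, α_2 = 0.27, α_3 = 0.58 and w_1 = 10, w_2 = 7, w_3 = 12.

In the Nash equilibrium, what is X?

∂u_i/∂x_i = α_i − 1, so town i contributes w_i if α_i > 1, else 0.
α_i > 1 for i ∈ {1}; NE contributions (10, 0, 0), X = 10.

10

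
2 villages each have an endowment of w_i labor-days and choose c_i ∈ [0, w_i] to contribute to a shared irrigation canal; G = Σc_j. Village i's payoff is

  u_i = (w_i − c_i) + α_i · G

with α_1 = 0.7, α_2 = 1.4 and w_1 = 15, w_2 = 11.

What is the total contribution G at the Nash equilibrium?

11

∂u_i/∂c_i = α_i − 1, so village i contributes w_i if α_i > 1, else 0.
α_i > 1 for i ∈ {2}; NE contributions (0, 11), G = 11.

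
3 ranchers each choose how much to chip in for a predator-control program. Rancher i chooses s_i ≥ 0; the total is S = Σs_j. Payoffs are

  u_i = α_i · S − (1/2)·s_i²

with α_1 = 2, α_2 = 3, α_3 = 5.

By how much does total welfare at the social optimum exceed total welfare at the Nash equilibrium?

Rancher i's FOC: ∂u_i/∂s_i = α_i − s_i = 0, so s_i* = α_i.
NE contributions = (2, 3, 5); S = 10.
W^NE = (Σα)·S − ½Σα_i² = 10² − ½·38 = 81.
Planner sets s_i = Σα_j = 10 for every i, so S^SO = 3·10 = 30.
W^SO = (Σα)·S^SO − ½·3·(Σα)² = (3/2)·10² = 150.
Deadweight loss = W^SO − W^NE = 69.

69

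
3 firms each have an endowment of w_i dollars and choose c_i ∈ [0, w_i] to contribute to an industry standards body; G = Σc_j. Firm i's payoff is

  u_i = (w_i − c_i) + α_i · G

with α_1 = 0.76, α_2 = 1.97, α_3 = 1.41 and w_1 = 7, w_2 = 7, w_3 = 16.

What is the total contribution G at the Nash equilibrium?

∂u_i/∂c_i = α_i − 1, so firm i contributes w_i if α_i > 1, else 0.
α_i > 1 for i ∈ {2, 3}; NE contributions (0, 7, 16), G = 23.

23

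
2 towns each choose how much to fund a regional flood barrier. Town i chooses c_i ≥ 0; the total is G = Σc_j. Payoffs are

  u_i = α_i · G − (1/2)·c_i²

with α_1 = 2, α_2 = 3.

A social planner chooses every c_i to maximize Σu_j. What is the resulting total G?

10

Planner FOC: ∂(Σu_j)/∂c_i = (Σα_j) − c_i = 0, so c_i^SO = Σα_j = 5 for every i; G^SO = 10.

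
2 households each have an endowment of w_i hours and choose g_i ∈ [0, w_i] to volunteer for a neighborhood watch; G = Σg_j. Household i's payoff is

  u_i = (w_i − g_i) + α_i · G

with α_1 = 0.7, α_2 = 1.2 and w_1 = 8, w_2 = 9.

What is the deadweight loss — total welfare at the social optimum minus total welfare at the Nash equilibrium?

∂u_i/∂g_i = α_i − 1, so household i contributes w_i if α_i > 1, else 0.
α_i > 1 for i ∈ {2}; NE contributions (0, 9), G = 9.
W^NE = Σw_i − G^NE + (Σα_i)·G^NE = 17 + 0.9·9 = 25.1.
Planner: ∂(Σu_j)/∂g_i = Σα_j − 1 = 0.9 > 0, so everyone contributes w_i; G^SO = 17, W^SO = 17 + 0.9·17 = 32.3.
Deadweight loss = 7.2.

7.2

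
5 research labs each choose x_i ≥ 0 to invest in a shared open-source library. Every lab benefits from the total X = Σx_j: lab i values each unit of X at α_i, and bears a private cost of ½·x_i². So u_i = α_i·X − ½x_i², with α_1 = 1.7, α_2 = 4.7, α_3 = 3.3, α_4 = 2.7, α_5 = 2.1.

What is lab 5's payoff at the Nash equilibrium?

Lab i's FOC: ∂u_i/∂x_i = α_i − x_i = 0, so x_i* = α_i.
NE contributions = (1.7, 4.7, 3.3, 2.7, 2.1); X = 14.5.
u_5 = α_5·X − ½·(x_5)² = 2.1·14.5 − ½·2.1² = 28.245.

28.245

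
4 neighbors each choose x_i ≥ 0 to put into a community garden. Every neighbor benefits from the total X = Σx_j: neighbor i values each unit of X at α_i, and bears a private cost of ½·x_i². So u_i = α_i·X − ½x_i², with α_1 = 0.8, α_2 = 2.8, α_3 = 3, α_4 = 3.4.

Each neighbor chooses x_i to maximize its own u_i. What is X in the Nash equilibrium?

Neighbor i's FOC: ∂u_i/∂x_i = α_i − x_i = 0, so x_i* = α_i.
NE contributions = (0.8, 2.8, 3, 3.4); X = 10.

10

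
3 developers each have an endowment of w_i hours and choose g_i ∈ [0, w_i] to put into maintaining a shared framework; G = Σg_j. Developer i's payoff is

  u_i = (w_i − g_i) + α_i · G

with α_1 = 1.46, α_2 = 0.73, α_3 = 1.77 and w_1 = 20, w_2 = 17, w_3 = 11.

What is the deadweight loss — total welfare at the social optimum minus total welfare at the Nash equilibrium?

50.32

∂u_i/∂g_i = α_i − 1, so developer i contributes w_i if α_i > 1, else 0.
α_i > 1 for i ∈ {1, 3}; NE contributions (20, 0, 11), G = 31.
W^NE = Σw_i − G^NE + (Σα_i)·G^NE = 48 + 2.96·31 = 139.76.
Planner: ∂(Σu_j)/∂g_i = Σα_j − 1 = 2.96 > 0, so everyone contributes w_i; G^SO = 48, W^SO = 48 + 2.96·48 = 190.08.
Deadweight loss = 50.32.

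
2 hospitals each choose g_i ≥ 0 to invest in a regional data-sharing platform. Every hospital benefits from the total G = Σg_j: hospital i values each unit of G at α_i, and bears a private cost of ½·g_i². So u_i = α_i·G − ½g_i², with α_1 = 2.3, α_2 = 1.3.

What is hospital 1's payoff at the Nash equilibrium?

Hospital i's FOC: ∂u_i/∂g_i = α_i − g_i = 0, so g_i* = α_i.
NE contributions = (2.3, 1.3); G = 3.6.
u_1 = α_1·G − ½·(g_1)² = 2.3·3.6 − ½·2.3² = 5.635.

5.635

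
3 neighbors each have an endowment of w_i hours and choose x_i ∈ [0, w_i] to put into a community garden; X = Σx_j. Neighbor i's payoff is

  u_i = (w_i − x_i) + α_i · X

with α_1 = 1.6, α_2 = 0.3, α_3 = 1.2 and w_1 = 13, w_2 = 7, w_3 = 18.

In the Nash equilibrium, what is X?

∂u_i/∂x_i = α_i − 1, so neighbor i contributes w_i if α_i > 1, else 0.
α_i > 1 for i ∈ {1, 3}; NE contributions (13, 0, 18), X = 31.

31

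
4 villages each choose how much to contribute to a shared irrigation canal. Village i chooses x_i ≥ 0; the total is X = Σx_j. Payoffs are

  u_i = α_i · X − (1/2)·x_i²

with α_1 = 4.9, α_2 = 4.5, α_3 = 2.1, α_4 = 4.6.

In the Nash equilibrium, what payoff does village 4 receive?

63.48

Village i's FOC: ∂u_i/∂x_i = α_i − x_i = 0, so x_i* = α_i.
NE contributions = (4.9, 4.5, 2.1, 4.6); X = 16.1.
u_4 = α_4·X − ½·(x_4)² = 4.6·16.1 − ½·4.6² = 63.48.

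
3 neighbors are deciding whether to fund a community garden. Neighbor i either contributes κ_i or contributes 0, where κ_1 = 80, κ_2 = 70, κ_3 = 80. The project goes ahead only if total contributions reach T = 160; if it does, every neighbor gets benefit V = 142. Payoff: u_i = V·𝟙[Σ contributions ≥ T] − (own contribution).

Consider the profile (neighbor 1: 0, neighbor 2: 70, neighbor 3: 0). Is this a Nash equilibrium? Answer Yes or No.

No

Total = 70 < 160: not provided.
Neighbor 1 (pledges 0, payoff 0): pledging 80 → total 150, payoff -80. No gain.
Neighbor 2 (pledges 70, payoff -70): dropping to 0 → total 0, payoff 0. Profitable deviation.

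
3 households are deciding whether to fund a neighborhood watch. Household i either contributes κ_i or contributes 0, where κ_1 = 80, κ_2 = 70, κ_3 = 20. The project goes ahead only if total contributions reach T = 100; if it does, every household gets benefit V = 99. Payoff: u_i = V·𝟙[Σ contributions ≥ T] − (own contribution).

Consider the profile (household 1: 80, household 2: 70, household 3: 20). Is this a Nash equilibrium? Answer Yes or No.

Total = 170 ≥ 100: provided.
Household 1 (pledges 80, payoff 19): dropping to 0 → total 90, payoff 0. No gain.
Household 2 (pledges 70, payoff 29): dropping to 0 → total 100, payoff 99. Profitable deviation.

No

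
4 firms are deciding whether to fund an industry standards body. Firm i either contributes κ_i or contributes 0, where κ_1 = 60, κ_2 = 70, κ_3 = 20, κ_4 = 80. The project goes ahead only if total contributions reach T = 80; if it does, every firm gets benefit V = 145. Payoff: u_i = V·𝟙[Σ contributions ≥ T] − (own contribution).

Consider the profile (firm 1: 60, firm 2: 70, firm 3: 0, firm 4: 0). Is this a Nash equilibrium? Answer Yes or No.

Yes

Total = 130 ≥ 80: provided.
Firm 1 (pledges 60, payoff 85): dropping to 0 → total 70, payoff 0. No gain.
Firm 2 (pledges 70, payoff 75): dropping to 0 → total 60, payoff 0. No gain.
Firm 3 (pledges 0, payoff 145): pledging 20 → total 150, payoff 125. No gain.
Firm 4 (pledges 0, payoff 145): pledging 80 → total 210, payoff 65. No gain.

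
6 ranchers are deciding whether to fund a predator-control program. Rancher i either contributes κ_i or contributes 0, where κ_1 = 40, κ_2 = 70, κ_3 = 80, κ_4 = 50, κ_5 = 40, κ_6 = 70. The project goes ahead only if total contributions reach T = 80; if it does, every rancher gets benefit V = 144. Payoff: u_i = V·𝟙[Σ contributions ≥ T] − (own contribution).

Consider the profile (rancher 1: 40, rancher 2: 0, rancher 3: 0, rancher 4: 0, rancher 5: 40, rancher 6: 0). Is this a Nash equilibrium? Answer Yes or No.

Total = 80 ≥ 80: provided.
Rancher 1 (pledges 40, payoff 104): dropping to 0 → total 40, payoff 0. No gain.
Rancher 2 (pledges 0, payoff 144): pledging 70 → total 150, payoff 74. No gain.
Rancher 3 (pledges 0, payoff 144): pledging 80 → total 160, payoff 64. No gain.
Rancher 4 (pledges 0, payoff 144): pledging 50 → total 130, payoff 94. No gain.
Rancher 5 (pledges 40, payoff 104): dropping to 0 → total 40, payoff 0. No gain.
Rancher 6 (pledges 0, payoff 144): pledging 70 → total 150, payoff 74. No gain.

Yes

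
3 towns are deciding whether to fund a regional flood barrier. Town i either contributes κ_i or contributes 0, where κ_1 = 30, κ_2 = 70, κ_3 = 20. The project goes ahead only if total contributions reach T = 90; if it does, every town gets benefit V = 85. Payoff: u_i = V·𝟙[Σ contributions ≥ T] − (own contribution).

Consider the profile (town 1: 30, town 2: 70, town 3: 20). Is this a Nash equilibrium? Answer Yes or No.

No

Total = 120 ≥ 90: provided.
Town 1 (pledges 30, payoff 55): dropping to 0 → total 90, payoff 85. Profitable deviation.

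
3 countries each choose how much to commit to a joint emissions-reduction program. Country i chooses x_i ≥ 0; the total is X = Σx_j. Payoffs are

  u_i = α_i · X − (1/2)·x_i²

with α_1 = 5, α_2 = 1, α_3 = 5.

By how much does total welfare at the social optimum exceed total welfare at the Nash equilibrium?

86

Country i's FOC: ∂u_i/∂x_i = α_i − x_i = 0, so x_i* = α_i.
NE contributions = (5, 1, 5); X = 11.
W^NE = (Σα)·X − ½Σα_i² = 11² − ½·51 = 95.5.
Planner sets x_i = Σα_j = 11 for every i, so X^SO = 3·11 = 33.
W^SO = (Σα)·X^SO − ½·3·(Σα)² = (3/2)·11² = 181.5.
Deadweight loss = W^SO − W^NE = 86.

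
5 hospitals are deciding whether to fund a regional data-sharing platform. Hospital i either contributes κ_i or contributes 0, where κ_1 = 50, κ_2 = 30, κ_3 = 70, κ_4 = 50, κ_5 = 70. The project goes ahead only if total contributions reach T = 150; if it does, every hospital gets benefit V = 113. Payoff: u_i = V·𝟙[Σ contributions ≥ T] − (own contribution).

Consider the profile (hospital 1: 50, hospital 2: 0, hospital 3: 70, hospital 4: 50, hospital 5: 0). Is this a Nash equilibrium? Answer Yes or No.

Total = 170 ≥ 150: provided.
Hospital 1 (pledges 50, payoff 63): dropping to 0 → total 120, payoff 0. No gain.
Hospital 2 (pledges 0, payoff 113): pledging 30 → total 200, payoff 83. No gain.
Hospital 3 (pledges 70, payoff 43): dropping to 0 → total 100, payoff 0. No gain.
Hospital 4 (pledges 50, payoff 63): dropping to 0 → total 120, payoff 0. No gain.
Hospital 5 (pledges 0, payoff 113): pledging 70 → total 240, payoff 43. No gain.

Yes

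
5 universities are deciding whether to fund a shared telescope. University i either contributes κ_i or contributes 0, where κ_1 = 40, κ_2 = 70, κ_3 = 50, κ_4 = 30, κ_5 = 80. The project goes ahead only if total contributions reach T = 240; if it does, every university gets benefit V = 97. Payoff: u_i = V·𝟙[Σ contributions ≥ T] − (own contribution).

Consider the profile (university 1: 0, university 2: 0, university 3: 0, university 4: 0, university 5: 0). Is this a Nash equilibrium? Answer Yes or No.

Total = 0 < 240: not provided.
University 1 (pledges 0, payoff 0): pledging 40 → total 40, payoff -40. No gain.
University 2 (pledges 0, payoff 0): pledging 70 → total 70, payoff -70. No gain.
University 3 (pledges 0, payoff 0): pledging 50 → total 50, payoff -50. No gain.
University 4 (pledges 0, payoff 0): pledging 30 → total 30, payoff -30. No gain.
University 5 (pledges 0, payoff 0): pledging 80 → total 80, payoff -80. No gain.

Yes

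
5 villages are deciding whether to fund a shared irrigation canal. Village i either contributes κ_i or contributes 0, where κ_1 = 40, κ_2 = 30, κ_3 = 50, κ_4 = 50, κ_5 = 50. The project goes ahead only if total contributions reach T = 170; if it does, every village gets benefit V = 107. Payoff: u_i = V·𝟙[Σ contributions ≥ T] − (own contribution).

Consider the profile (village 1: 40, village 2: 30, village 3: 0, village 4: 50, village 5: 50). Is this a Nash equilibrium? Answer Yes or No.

Total = 170 ≥ 170: provided.
Village 1 (pledges 40, payoff 67): dropping to 0 → total 130, payoff 0. No gain.
Village 2 (pledges 30, payoff 77): dropping to 0 → total 140, payoff 0. No gain.
Village 3 (pledges 0, payoff 107): pledging 50 → total 220, payoff 57. No gain.
Village 4 (pledges 50, payoff 57): dropping to 0 → total 120, payoff 0. No gain.
Village 5 (pledges 50, payoff 57): dropping to 0 → total 120, payoff 0. No gain.

Yes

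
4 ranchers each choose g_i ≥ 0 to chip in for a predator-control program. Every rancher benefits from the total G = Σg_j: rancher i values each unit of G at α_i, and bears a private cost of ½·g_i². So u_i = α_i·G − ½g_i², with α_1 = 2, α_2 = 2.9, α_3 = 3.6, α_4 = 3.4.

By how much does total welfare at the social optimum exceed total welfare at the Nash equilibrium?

160.075

Rancher i's FOC: ∂u_i/∂g_i = α_i − g_i = 0, so g_i* = α_i.
NE contributions = (2, 2.9, 3.6, 3.4); G = 11.9.
W^NE = (Σα)·G − ½Σα_i² = 11.9² − ½·36.93 = 123.145.
Planner sets g_i = Σα_j = 11.9 for every i, so G^SO = 4·11.9 = 47.6.
W^SO = (Σα)·G^SO − ½·4·(Σα)² = (4/2)·11.9² = 283.22.
Deadweight loss = W^SO − W^NE = 160.075.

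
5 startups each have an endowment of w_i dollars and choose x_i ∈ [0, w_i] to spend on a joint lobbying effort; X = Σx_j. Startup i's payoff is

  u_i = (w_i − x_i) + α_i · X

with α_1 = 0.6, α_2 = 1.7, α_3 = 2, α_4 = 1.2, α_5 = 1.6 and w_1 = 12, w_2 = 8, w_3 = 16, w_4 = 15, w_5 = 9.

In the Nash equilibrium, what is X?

∂u_i/∂x_i = α_i − 1, so startup i contributes w_i if α_i > 1, else 0.
α_i > 1 for i ∈ {2, 3, 4, 5}; NE contributions (0, 8, 16, 15, 9), X = 48.

48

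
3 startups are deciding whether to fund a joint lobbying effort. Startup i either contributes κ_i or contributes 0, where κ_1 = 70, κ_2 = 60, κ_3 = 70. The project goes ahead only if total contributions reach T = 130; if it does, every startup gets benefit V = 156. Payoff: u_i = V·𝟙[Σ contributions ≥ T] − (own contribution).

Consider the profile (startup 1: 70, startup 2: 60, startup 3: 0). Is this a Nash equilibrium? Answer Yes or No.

Total = 130 ≥ 130: provided.
Startup 1 (pledges 70, payoff 86): dropping to 0 → total 60, payoff 0. No gain.
Startup 2 (pledges 60, payoff 96): dropping to 0 → total 70, payoff 0. No gain.
Startup 3 (pledges 0, payoff 156): pledging 70 → total 200, payoff 86. No gain.

Yes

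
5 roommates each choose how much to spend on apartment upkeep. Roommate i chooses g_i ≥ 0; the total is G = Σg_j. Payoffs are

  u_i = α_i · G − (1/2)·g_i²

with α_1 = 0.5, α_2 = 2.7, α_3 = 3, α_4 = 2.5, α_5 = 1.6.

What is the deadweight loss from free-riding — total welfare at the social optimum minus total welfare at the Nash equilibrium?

Roommate i's FOC: ∂u_i/∂g_i = α_i − g_i = 0, so g_i* = α_i.
NE contributions = (0.5, 2.7, 3, 2.5, 1.6); G = 10.3.
W^NE = (Σα)·G − ½Σα_i² = 10.3² − ½·25.35 = 93.415.
Planner sets g_i = Σα_j = 10.3 for every i, so G^SO = 5·10.3 = 51.5.
W^SO = (Σα)·G^SO − ½·5·(Σα)² = (5/2)·10.3² = 265.225.
Deadweight loss = W^SO − W^NE = 171.81.

171.81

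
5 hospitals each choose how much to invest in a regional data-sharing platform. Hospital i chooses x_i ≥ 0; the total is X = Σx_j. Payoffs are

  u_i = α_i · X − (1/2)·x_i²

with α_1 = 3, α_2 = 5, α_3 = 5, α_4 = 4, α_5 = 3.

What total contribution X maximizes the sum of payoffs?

100

Planner FOC: ∂(Σu_j)/∂x_i = (Σα_j) − x_i = 0, so x_i^SO = Σα_j = 20 for every i; X^SO = 100.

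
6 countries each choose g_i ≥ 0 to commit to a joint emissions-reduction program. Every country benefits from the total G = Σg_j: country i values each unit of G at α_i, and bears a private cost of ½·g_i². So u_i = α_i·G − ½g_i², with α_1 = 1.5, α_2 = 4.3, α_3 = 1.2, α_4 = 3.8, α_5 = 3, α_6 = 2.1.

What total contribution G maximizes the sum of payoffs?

95.4

Planner FOC: ∂(Σu_j)/∂g_i = (Σα_j) − g_i = 0, so g_i^SO = Σα_j = 15.9 for every i; G^SO = 95.4.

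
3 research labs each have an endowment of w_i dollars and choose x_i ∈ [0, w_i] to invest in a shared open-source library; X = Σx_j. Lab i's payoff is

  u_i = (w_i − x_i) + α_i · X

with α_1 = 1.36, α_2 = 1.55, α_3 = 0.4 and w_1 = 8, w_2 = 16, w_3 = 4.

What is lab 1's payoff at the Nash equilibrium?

∂u_i/∂x_i = α_i − 1, so lab i contributes w_i if α_i > 1, else 0.
α_i > 1 for i ∈ {1, 2}; NE contributions (8, 16, 0), X = 24.
u_1 = (8 − 8) + 1.36·24 = 32.64.

32.64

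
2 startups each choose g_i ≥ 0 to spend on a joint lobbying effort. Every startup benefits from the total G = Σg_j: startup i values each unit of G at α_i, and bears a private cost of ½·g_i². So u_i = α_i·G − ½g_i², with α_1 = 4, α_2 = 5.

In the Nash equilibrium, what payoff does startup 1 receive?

Startup i's FOC: ∂u_i/∂g_i = α_i − g_i = 0, so g_i* = α_i.
NE contributions = (4, 5); G = 9.
u_1 = α_1·G − ½·(g_1)² = 4·9 − ½·4² = 28.

28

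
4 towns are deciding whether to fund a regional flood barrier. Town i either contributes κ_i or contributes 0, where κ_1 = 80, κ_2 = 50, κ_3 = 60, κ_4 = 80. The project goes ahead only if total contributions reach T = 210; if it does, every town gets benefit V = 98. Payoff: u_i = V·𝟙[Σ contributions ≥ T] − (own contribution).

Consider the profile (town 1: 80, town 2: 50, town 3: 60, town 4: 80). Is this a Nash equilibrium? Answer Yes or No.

No

Total = 270 ≥ 210: provided.
Town 1 (pledges 80, payoff 18): dropping to 0 → total 190, payoff 0. No gain.
Town 2 (pledges 50, payoff 48): dropping to 0 → total 220, payoff 98. Profitable deviation.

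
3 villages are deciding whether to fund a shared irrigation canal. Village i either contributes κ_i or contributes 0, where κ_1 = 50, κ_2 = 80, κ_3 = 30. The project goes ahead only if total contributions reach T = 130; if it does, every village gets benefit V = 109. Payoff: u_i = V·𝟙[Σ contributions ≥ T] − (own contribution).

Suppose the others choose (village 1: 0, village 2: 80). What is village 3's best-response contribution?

0

Others' total = 80. Even contributing 30 gives 110 < 130: no benefit either way.
Best response: 0.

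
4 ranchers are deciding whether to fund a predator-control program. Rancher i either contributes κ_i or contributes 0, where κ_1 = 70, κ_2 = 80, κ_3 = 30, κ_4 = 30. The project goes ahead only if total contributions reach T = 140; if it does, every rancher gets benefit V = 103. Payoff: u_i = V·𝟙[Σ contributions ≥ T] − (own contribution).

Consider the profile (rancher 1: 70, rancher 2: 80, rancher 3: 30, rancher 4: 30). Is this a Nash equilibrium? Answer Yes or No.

Total = 210 ≥ 140: provided.
Rancher 1 (pledges 70, payoff 33): dropping to 0 → total 140, payoff 103. Profitable deviation.

No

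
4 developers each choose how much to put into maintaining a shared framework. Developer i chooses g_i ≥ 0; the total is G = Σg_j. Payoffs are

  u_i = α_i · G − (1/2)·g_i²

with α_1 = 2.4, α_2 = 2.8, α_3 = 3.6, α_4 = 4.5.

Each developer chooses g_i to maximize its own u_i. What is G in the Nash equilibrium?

13.3

Developer i's FOC: ∂u_i/∂g_i = α_i − g_i = 0, so g_i* = α_i.
NE contributions = (2.4, 2.8, 3.6, 4.5); G = 13.3.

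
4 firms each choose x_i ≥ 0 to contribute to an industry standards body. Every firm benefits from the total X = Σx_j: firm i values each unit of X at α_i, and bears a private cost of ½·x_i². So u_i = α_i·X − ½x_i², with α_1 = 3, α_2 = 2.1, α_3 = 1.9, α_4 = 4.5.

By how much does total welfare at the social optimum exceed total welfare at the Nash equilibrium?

150.885

Firm i's FOC: ∂u_i/∂x_i = α_i − x_i = 0, so x_i* = α_i.
NE contributions = (3, 2.1, 1.9, 4.5); X = 11.5.
W^NE = (Σα)·X − ½Σα_i² = 11.5² − ½·37.27 = 113.615.
Planner sets x_i = Σα_j = 11.5 for every i, so X^SO = 4·11.5 = 46.
W^SO = (Σα)·X^SO − ½·4·(Σα)² = (4/2)·11.5² = 264.5.
Deadweight loss = W^SO − W^NE = 150.885.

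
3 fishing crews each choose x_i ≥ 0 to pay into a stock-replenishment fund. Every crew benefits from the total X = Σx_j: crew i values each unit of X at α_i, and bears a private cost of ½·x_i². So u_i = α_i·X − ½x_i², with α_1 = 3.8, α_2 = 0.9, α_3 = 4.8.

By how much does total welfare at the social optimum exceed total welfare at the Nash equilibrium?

64.27

Crew i's FOC: ∂u_i/∂x_i = α_i − x_i = 0, so x_i* = α_i.
NE contributions = (3.8, 0.9, 4.8); X = 9.5.
W^NE = (Σα)·X − ½Σα_i² = 9.5² − ½·38.29 = 71.105.
Planner sets x_i = Σα_j = 9.5 for every i, so X^SO = 3·9.5 = 28.5.
W^SO = (Σα)·X^SO − ½·3·(Σα)² = (3/2)·9.5² = 135.375.
Deadweight loss = W^SO − W^NE = 64.27.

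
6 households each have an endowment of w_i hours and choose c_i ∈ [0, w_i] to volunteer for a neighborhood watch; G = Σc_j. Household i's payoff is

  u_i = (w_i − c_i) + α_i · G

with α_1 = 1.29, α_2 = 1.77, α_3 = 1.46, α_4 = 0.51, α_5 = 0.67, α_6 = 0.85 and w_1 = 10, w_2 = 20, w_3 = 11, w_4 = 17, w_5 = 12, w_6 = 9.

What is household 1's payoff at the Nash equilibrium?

52.89

∂u_i/∂c_i = α_i − 1, so household i contributes w_i if α_i > 1, else 0.
α_i > 1 for i ∈ {1, 2, 3}; NE contributions (10, 20, 11, 0, 0, 0), G = 41.
u_1 = (10 − 10) + 1.29·41 = 52.89.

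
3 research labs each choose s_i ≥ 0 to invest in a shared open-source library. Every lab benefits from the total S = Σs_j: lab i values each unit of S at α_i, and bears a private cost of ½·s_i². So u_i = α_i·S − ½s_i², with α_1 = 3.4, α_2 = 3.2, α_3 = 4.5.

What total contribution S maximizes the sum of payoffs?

33.3

Planner FOC: ∂(Σu_j)/∂s_i = (Σα_j) − s_i = 0, so s_i^SO = Σα_j = 11.1 for every i; S^SO = 33.3.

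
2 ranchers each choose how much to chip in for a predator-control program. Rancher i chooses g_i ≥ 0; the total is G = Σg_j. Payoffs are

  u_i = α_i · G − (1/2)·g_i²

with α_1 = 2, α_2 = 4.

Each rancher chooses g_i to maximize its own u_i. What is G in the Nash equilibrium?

Rancher i's FOC: ∂u_i/∂g_i = α_i − g_i = 0, so g_i* = α_i.
NE contributions = (2, 4); G = 6.

6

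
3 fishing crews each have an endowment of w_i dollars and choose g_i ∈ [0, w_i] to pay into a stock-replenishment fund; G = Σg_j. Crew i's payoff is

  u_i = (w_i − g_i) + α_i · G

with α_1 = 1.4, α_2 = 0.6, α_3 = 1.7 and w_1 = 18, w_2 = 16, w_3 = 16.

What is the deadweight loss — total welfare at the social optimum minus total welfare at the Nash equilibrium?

∂u_i/∂g_i = α_i − 1, so crew i contributes w_i if α_i > 1, else 0.
α_i > 1 for i ∈ {1, 3}; NE contributions (18, 0, 16), G = 34.
W^NE = Σw_i − G^NE + (Σα_i)·G^NE = 50 + 2.7·34 = 141.8.
Planner: ∂(Σu_j)/∂g_i = Σα_j − 1 = 2.7 > 0, so everyone contributes w_i; G^SO = 50, W^SO = 50 + 2.7·50 = 185.
Deadweight loss = 43.2.

43.2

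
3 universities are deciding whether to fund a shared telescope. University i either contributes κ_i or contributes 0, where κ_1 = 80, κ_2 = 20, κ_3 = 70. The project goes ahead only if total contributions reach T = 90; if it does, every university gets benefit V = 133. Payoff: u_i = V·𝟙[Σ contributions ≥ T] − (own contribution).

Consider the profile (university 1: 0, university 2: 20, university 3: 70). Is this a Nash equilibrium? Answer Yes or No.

Total = 90 ≥ 90: provided.
University 1 (pledges 0, payoff 133): pledging 80 → total 170, payoff 53. No gain.
University 2 (pledges 20, payoff 113): dropping to 0 → total 70, payoff 0. No gain.
University 3 (pledges 70, payoff 63): dropping to 0 → total 20, payoff 0. No gain.

Yes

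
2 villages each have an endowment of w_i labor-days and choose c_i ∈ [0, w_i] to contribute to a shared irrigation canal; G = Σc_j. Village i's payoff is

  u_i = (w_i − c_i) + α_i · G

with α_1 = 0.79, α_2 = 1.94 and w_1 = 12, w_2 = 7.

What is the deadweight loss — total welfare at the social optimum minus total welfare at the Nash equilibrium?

20.76

∂u_i/∂c_i = α_i − 1, so village i contributes w_i if α_i > 1, else 0.
α_i > 1 for i ∈ {2}; NE contributions (0, 7), G = 7.
W^NE = Σw_i − G^NE + (Σα_i)·G^NE = 19 + 1.73·7 = 31.11.
Planner: ∂(Σu_j)/∂c_i = Σα_j − 1 = 1.73 > 0, so everyone contributes w_i; G^SO = 19, W^SO = 19 + 1.73·19 = 51.87.
Deadweight loss = 20.76.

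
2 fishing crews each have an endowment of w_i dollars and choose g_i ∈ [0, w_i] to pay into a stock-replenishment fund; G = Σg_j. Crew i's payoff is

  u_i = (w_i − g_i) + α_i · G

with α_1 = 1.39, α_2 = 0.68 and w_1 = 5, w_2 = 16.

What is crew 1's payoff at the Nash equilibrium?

6.95

∂u_i/∂g_i = α_i − 1, so crew i contributes w_i if α_i > 1, else 0.
α_i > 1 for i ∈ {1}; NE contributions (5, 0), G = 5.
u_1 = (5 − 5) + 1.39·5 = 6.95.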